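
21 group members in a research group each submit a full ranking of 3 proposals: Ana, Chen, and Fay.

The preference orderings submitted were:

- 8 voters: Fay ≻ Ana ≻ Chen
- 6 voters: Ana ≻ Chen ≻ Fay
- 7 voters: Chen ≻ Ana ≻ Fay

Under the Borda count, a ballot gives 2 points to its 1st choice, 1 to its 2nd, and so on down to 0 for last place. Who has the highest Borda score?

Borda scores:
  Ana: 8·1 + 6·2 + 7·1 = 27
  Chen: 8·0 + 6·1 + 7·2 = 20
  Fay: 8·2 + 6·0 + 7·0 = 16
Ana has the highest total.

Ana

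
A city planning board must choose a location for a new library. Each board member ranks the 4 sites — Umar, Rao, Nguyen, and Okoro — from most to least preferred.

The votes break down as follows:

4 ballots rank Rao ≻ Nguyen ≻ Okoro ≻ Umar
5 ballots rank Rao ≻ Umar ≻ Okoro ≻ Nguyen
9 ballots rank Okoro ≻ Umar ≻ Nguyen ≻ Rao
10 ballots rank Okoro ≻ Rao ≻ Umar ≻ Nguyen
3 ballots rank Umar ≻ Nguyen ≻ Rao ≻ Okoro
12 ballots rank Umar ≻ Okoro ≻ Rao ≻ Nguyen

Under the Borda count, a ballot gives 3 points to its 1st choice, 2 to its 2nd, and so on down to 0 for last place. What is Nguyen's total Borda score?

Borda scores:
  Umar: 4·0 + 5·2 + 9·2 + 10·1 + 3·3 + 12·3 = 83
  Rao: 4·3 + 5·3 + 9·0 + 10·2 + 3·1 + 12·1 = 62
  Nguyen: 4·2 + 5·0 + 9·1 + 10·0 + 3·2 + 12·0 = 23
  Okoro: 4·1 + 5·1 + 9·3 + 10·3 + 3·0 + 12·2 = 90

23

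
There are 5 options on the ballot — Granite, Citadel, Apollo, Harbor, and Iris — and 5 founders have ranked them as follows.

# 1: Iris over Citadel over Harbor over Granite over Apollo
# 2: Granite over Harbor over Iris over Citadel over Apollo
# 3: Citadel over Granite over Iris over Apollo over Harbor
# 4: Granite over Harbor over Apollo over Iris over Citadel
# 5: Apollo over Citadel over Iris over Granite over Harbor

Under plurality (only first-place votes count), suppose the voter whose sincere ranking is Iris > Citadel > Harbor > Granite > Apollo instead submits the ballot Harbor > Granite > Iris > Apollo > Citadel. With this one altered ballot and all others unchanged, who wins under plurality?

First-place totals with the altered ballot: Granite 2, Citadel 1, Apollo 1, Harbor 1, Iris 0.
The winner is unchanged: still Granite.

Granite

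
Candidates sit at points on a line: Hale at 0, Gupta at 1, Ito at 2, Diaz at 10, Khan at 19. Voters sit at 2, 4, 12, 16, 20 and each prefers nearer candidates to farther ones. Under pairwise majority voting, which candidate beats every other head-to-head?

Diaz

With single-peaked preferences on a line, the Condorcet winner is the candidate closest to the median voter.
The median voter (position 12) is closest to Diaz at 10.
Check: Diaz vs Hale — voters closer to Diaz: 3 of 5.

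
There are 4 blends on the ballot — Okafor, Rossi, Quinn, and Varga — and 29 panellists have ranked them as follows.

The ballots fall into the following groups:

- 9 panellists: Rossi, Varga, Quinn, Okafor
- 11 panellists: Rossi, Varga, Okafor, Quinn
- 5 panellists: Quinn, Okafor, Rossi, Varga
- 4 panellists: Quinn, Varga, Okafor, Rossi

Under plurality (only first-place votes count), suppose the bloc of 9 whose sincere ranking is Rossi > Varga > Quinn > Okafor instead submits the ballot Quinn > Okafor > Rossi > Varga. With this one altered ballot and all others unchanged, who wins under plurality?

First-place totals with the altered ballot: Okafor 0, Rossi 11, Quinn 18, Varga 0.
The switch changes the winner from Rossi to Quinn.

Quinn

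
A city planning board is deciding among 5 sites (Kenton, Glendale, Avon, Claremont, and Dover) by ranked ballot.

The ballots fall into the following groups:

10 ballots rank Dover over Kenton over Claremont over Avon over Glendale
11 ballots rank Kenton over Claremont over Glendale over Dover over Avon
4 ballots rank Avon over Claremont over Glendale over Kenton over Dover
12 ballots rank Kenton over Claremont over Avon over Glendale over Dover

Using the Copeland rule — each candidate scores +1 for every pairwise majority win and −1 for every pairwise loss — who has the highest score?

Pairwise results:
  Kenton vs Glendale: Kenton wins 33–4.
  Kenton vs Avon: Kenton wins 33–4.
  Kenton vs Claremont: Kenton wins 33–4.
  Kenton vs Dover: Kenton wins 27–10.
  Glendale vs Avon: Avon wins 26–11.
  Glendale vs Claremont: Claremont wins 37–0.
  Glendale vs Dover: Glendale wins 27–10.
  Avon vs Claremont: Claremont wins 33–4.
  Avon vs Dover: Dover wins 21–16.
  Claremont vs Dover: Claremont wins 27–10.
Copeland scores (wins − losses):
  Kenton: 4 − 0 = 4
  Glendale: 1 − 3 = -2
  Avon: 1 − 3 = -2
  Claremont: 3 − 1 = 2
  Dover: 1 − 3 = -2
Kenton has the best Copeland score.

Kenton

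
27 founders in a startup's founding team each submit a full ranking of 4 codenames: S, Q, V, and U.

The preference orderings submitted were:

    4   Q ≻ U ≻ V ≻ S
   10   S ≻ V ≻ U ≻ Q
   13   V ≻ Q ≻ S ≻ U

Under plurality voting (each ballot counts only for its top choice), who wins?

First-place vote totals:
  S: 10
  Q: 4
  V: 13
  U: 0
V has the most first-place votes.

V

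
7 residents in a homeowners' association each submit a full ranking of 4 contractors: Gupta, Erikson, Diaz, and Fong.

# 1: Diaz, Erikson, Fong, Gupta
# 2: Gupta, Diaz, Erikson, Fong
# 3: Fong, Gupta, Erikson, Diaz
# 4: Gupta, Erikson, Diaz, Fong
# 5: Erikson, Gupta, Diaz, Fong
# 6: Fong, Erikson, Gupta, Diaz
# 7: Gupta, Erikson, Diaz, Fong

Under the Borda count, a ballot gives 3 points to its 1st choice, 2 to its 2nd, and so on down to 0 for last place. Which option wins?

Borda scores:
  Gupta: 0 + 3 + 2 + 3 + 2 + 1 + 3 = 14
  Erikson: 2 + 1 + 1 + 2 + 3 + 2 + 2 = 13
  Diaz: 3 + 2 + 0 + 1 + 1 + 0 + 1 = 8
  Fong: 1 + 0 + 3 + 0 + 0 + 3 + 0 = 7
Gupta has the highest total.

Gupta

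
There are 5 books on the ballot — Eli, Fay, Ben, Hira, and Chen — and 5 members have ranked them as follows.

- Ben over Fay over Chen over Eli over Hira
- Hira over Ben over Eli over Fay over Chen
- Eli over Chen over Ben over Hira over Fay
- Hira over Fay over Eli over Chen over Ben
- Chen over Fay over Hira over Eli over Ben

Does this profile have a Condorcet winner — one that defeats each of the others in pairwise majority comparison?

Head-to-head results (5 voters total):
Eli vs Fay: Fay wins 3–2.
Eli vs Ben: Eli wins 3–2.
Eli vs Hira: Hira wins 3–2.
Eli vs Chen: Eli wins 3–2.
Fay vs Ben: Ben wins 3–2.
Fay vs Hira: Hira wins 3–2.
Fay vs Chen: Fay wins 3–2.
Ben vs Hira: Hira wins 3–2.
Ben vs Chen: Chen wins 3–2.
Hira vs Chen: Chen wins 3–2.
No candidate beats all others: Eli beats Ben beats Fay beats Eli, a majority cycle.

No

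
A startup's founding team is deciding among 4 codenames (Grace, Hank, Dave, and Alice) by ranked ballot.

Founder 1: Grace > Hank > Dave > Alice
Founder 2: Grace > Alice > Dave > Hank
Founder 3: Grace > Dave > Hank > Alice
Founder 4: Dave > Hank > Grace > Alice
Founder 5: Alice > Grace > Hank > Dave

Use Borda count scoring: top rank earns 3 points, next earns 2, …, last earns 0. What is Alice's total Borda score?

Borda scores:
  Grace: 3 + 3 + 3 + 1 + 2 = 12
  Hank: 2 + 0 + 1 + 2 + 1 = 6
  Dave: 1 + 1 + 2 + 3 + 0 = 7
  Alice: 0 + 2 + 0 + 0 + 3 = 5

5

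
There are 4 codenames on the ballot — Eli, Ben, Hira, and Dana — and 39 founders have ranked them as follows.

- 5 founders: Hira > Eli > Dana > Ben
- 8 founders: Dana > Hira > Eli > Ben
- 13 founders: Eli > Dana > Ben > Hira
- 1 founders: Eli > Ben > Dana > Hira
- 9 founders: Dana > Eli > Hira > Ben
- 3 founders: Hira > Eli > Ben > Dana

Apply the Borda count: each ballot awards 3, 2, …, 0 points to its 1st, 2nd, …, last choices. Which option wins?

Borda scores:
  Eli: 5·2 + 8·1 + 13·3 + 3 + 9·2 + 3·2 = 84
  Ben: 5·0 + 8·0 + 13·1 + 2 + 9·0 + 3·1 = 18
  Hira: 5·3 + 8·2 + 13·0 + 0 + 9·1 + 3·3 = 49
  Dana: 5·1 + 8·3 + 13·2 + 1 + 9·3 + 3·0 = 83
Eli has the highest total.

Eli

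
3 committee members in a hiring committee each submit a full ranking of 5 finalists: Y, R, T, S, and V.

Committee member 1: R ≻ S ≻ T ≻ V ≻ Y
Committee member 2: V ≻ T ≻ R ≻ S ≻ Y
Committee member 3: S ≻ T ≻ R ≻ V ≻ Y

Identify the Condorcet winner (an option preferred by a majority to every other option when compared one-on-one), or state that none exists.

There is no Condorcet winner

Head-to-head results (3 voters total):
Y vs R: R wins 3–0.
Y vs T: T wins 3–0.
Y vs S: S wins 3–0.
Y vs V: V wins 3–0.
R vs T: T wins 2–1.
R vs S: R wins 2–1.
R vs V: R wins 2–1.
T vs S: S wins 2–1.
T vs V: T wins 2–1.
S vs V: S wins 2–1.
No candidate beats all others: R beats S beats T beats R, a majority cycle.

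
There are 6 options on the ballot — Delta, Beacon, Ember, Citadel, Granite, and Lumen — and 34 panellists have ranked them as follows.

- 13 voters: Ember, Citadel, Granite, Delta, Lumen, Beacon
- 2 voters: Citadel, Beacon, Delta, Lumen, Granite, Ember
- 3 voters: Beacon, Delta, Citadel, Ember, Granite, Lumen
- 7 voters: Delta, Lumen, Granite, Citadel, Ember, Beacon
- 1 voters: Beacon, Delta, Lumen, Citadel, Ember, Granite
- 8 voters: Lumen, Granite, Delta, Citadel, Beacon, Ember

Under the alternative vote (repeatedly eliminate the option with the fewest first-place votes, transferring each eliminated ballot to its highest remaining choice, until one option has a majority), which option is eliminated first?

Granite

Round 1: Ember 13, Lumen 8, Delta 7, Beacon 4, Citadel 2, Granite 0. Granite has the fewest and is eliminated.
Round 2: Ember 13, Lumen 8, Delta 7, Beacon 4, Citadel 2. Citadel has the fewest and is eliminated.
Round 3: Ember 13, Lumen 8, Delta 7, Beacon 6. Beacon has the fewest and is eliminated.
Round 4: Delta 13, Ember 13, Lumen 8. Lumen has the fewest and is eliminated.
Round 5: Delta 21, Ember 13. Delta has a majority.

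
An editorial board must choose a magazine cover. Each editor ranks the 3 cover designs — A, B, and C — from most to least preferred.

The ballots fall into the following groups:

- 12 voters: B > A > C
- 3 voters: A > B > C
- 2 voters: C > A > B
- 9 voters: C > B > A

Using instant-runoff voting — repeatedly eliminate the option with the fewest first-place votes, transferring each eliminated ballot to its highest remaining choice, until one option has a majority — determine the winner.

B

Round 1: B 12, C 11, A 3. A has the fewest and is eliminated.
Round 2: B 15, C 11. B has a majority.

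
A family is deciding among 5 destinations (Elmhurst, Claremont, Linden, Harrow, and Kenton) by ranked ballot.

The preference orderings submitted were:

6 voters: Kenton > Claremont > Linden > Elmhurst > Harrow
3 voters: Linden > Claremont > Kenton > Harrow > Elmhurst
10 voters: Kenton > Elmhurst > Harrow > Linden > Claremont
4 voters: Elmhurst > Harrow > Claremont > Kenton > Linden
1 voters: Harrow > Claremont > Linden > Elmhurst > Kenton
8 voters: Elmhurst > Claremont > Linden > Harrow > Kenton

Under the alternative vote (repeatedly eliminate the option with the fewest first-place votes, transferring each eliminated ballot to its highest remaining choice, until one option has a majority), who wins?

Round 1: Kenton 16, Elmhurst 12, Linden 3, Harrow 1, Claremont 0. Claremont has the fewest and is eliminated.
Round 2: Kenton 16, Elmhurst 12, Linden 3, Harrow 1. Harrow has the fewest and is eliminated.
Round 3: Kenton 16, Elmhurst 12, Linden 4. Linden has the fewest and is eliminated.
Round 4: Kenton 19, Elmhurst 13. Kenton has a majority.

Kenton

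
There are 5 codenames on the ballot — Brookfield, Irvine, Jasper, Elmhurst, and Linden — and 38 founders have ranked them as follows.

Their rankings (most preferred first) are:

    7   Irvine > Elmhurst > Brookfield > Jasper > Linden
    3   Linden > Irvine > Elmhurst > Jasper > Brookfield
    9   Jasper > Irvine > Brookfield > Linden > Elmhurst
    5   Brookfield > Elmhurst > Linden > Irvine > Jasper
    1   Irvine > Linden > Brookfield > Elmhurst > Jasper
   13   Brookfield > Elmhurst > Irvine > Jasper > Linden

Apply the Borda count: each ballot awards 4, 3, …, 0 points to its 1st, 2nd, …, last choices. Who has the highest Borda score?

Borda scores:
  Brookfield: 7·2 + 3·0 + 9·2 + 5·4 + 2 + 13·4 = 106
  Irvine: 7·4 + 3·3 + 9·3 + 5·1 + 4 + 13·2 = 99
  Jasper: 7·1 + 3·1 + 9·4 + 5·0 + 0 + 13·1 = 59
  Elmhurst: 7·3 + 3·2 + 9·0 + 5·3 + 1 + 13·3 = 82
  Linden: 7·0 + 3·4 + 9·1 + 5·2 + 3 + 13·0 = 34
Brookfield has the highest total.

Brookfield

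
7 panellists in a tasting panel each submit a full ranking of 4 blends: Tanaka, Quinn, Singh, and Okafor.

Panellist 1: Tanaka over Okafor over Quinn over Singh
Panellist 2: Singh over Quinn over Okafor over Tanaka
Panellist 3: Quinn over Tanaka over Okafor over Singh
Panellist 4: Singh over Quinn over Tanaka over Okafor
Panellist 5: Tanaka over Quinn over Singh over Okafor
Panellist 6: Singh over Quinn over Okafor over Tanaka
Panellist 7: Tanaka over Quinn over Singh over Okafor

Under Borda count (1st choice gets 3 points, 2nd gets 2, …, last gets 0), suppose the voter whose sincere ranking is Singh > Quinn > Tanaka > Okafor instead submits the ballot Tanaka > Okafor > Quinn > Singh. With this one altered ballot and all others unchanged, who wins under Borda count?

Tanaka

Borda totals with the altered ballot: Tanaka 14, Quinn 13, Singh 8, Okafor 7.
The switch changes the winner from Quinn to Tanaka.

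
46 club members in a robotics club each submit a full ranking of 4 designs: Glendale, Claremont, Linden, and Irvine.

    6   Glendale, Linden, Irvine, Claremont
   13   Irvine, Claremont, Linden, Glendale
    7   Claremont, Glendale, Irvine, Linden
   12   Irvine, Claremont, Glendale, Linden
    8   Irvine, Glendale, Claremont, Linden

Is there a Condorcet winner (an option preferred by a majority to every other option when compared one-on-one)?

Head-to-head results (46 voters total):
Glendale vs Claremont: Claremont wins 32–14.
Glendale vs Linden: Glendale wins 33–13.
Glendale vs Irvine: Irvine wins 33–13.
Claremont vs Linden: Claremont wins 40–6.
Claremont vs Irvine: Irvine wins 39–7.
Linden vs Irvine: Irvine wins 40–6.
Irvine beats each rival — Glendale (33–13), Claremont (39–7), Linden (40–6) — so Irvine is the Condorcet winner.

Yes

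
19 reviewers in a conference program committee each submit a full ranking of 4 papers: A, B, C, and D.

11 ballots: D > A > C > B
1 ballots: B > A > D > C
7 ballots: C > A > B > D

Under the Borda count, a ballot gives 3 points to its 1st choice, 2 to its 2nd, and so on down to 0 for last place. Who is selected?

Borda scores:
  A: 11·2 + 2 + 7·2 = 38
  B: 11·0 + 3 + 7·1 = 10
  C: 11·1 + 0 + 7·3 = 32
  D: 11·3 + 1 + 7·0 = 34
A has the highest total.

A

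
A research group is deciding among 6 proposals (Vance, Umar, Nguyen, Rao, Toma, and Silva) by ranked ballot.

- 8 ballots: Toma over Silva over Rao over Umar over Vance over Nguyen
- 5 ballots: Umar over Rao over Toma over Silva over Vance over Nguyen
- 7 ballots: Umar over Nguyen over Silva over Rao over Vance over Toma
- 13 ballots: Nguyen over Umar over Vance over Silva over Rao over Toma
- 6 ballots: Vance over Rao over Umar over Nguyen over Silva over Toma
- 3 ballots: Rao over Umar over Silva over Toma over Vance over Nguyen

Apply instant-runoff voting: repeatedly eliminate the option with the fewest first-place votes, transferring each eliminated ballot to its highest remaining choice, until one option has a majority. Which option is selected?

Round 1: Nguyen 13, Umar 12, Toma 8, Vance 6, Rao 3, Silva 0. Silva has the fewest and is eliminated.
Round 2: Nguyen 13, Umar 12, Toma 8, Vance 6, Rao 3. Rao has the fewest and is eliminated.
Round 3: Umar 15, Nguyen 13, Toma 8, Vance 6. Vance has the fewest and is eliminated.
Round 4: Umar 21, Nguyen 13, Toma 8. Toma has the fewest and is eliminated.
Round 5: Umar 29, Nguyen 13. Umar has a majority.

Umar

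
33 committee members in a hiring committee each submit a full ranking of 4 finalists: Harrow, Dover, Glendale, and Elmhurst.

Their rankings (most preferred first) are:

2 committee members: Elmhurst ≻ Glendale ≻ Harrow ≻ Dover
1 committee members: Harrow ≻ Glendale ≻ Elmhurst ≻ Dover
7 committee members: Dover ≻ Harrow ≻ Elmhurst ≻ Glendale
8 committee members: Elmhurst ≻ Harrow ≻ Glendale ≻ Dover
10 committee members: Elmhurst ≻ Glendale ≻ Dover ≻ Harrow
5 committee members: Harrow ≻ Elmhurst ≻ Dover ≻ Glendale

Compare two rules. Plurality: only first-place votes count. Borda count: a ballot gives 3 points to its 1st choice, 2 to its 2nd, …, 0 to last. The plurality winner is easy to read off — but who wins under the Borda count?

Elmhurst

Plurality first-place counts: Harrow 6, Dover 7, Glendale 0, Elmhurst 20 → Elmhurst.
Borda totals: Harrow 50, Dover 36, Glendale 34, Elmhurst 78 → Elmhurst.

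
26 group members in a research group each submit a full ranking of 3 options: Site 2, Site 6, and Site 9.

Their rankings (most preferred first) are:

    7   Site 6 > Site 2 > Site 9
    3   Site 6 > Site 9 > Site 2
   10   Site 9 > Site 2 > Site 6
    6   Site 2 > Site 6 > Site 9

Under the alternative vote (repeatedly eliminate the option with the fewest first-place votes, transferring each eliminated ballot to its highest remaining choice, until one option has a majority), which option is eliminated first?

Round 1: Site 6 10, Site 9 10, Site 2 6. Site 2 has the fewest and is eliminated.
Round 2: Site 6 16, Site 9 10. Site 6 has a majority.

Site 2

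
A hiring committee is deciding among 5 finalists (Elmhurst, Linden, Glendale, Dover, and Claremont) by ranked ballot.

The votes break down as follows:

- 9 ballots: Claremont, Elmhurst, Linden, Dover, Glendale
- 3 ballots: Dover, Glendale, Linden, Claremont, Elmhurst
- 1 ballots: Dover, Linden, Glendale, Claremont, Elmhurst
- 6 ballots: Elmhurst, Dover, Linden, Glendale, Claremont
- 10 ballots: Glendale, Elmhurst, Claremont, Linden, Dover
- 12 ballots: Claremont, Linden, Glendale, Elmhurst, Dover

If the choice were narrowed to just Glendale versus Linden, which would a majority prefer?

Ballots ranking Glendale above Linden: 3+10 = 13.
Ballots ranking Linden above Glendale: 9+1+6+12 = 28.
Linden wins the head-to-head, 28–13.

Linden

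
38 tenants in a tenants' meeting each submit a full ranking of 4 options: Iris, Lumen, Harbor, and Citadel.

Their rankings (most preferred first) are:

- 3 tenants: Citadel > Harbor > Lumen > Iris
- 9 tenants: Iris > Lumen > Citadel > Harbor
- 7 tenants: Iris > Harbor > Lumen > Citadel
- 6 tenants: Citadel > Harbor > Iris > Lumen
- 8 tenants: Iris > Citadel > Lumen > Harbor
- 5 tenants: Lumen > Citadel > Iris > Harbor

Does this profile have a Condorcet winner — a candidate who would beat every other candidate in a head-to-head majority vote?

Yes

Head-to-head results (38 voters total):
Iris vs Lumen: Iris wins 30–8.
Iris vs Harbor: Iris wins 29–9.
Iris vs Citadel: Iris wins 24–14.
Lumen vs Harbor: Lumen wins 22–16.
Lumen vs Citadel: Lumen wins 21–17.
Harbor vs Citadel: Citadel wins 31–7.
Iris beats each rival — Lumen (30–8), Harbor (29–9), Citadel (24–14) — so Iris is the Condorcet winner.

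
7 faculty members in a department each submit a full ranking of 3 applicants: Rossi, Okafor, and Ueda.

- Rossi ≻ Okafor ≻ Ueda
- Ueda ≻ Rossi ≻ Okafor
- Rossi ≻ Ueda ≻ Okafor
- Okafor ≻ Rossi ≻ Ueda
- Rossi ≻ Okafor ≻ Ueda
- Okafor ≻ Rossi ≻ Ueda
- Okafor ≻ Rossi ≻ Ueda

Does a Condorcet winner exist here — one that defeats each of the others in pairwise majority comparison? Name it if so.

Head-to-head results (7 voters total):
Rossi vs Okafor: Rossi wins 4–3.
Rossi vs Ueda: Rossi wins 6–1.
Okafor vs Ueda: Okafor wins 5–2.
Rossi beats each rival — Okafor (4–3), Ueda (6–1) — so Rossi is the Condorcet winner.

Rossi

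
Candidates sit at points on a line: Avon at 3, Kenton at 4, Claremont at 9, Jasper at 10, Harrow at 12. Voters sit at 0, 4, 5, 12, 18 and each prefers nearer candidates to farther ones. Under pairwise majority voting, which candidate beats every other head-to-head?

Kenton

With single-peaked preferences on a line, the Condorcet winner is the candidate closest to the median voter.
The median voter (position 5) is closest to Kenton at 4.
Check: Kenton vs Jasper — voters closer to Kenton: 3 of 5.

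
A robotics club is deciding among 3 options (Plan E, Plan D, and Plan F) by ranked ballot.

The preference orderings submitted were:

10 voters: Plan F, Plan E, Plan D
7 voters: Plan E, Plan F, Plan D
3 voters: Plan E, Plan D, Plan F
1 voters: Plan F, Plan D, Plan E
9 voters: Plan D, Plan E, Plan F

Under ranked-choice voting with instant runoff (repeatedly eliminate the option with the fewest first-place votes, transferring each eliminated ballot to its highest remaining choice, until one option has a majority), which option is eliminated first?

Plan D

Round 1: Plan F 11, Plan E 10, Plan D 9. Plan D has the fewest and is eliminated.
Round 2: Plan E 19, Plan F 11. Plan E has a majority.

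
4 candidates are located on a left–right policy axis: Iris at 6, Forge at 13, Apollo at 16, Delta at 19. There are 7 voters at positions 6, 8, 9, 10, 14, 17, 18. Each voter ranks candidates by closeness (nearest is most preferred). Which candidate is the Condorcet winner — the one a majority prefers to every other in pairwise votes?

With single-peaked preferences on a line, the Condorcet winner is the candidate closest to the median voter.
The median voter (position 10) is closest to Forge at 13.
Check: Forge vs Apollo — voters closer to Forge: 5 of 7.

Forge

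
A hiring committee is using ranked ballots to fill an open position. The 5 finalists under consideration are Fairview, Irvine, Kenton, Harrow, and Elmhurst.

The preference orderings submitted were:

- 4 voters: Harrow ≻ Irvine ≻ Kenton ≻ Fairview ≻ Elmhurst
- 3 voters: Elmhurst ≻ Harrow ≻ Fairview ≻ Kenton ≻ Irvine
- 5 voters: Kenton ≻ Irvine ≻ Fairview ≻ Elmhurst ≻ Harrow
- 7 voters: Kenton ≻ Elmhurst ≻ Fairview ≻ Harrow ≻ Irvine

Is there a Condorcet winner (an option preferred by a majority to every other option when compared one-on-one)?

Yes

Head-to-head results (19 voters total):
Fairview vs Irvine: Fairview wins 10–9.
Fairview vs Kenton: Kenton wins 16–3.
Fairview vs Harrow: Fairview wins 12–7.
Fairview vs Elmhurst: Elmhurst wins 10–9.
Irvine vs Kenton: Kenton wins 15–4.
Irvine vs Harrow: Harrow wins 14–5.
Irvine vs Elmhurst: Elmhurst wins 10–9.
Kenton vs Harrow: Kenton wins 12–7.
Kenton vs Elmhurst: Kenton wins 16–3.
Harrow vs Elmhurst: Elmhurst wins 15–4.
Kenton beats each rival — Fairview (16–3), Irvine (15–4), Harrow (12–7), Elmhurst (16–3) — so Kenton is the Condorcet winner.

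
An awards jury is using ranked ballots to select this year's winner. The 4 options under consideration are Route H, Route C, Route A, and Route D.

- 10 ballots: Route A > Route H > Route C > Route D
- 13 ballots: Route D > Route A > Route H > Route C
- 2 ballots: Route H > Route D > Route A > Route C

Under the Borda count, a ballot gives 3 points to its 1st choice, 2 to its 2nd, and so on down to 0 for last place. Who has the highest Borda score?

Borda scores:
  Route H: 10·2 + 13·1 + 2·3 = 39
  Route C: 10·1 + 13·0 + 2·0 = 10
  Route A: 10·3 + 13·2 + 2·1 = 58
  Route D: 10·0 + 13·3 + 2·2 = 43
Route A has the highest total.

Route A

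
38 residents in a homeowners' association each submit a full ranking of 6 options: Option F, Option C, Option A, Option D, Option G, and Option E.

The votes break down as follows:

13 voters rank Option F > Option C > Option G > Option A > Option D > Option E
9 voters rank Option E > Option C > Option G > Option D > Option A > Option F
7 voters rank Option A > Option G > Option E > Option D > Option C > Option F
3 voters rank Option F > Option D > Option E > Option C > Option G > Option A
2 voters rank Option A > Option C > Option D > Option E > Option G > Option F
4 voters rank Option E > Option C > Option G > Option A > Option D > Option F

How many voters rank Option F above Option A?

16

Ballots ranking Option F above Option A: 13+3 = 16.
Ballots ranking Option A above Option F: 9+7+2+4 = 22.
So 16 of 38 voters prefer Option F to Option A.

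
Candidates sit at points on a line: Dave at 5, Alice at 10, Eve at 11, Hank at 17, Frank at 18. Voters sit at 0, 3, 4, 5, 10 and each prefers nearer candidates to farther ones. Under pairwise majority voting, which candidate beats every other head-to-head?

With single-peaked preferences on a line, the Condorcet winner is the candidate closest to the median voter.
The median voter (position 4) is closest to Dave at 5.
Check: Dave vs Frank — voters closer to Dave: 5 of 5.

Dave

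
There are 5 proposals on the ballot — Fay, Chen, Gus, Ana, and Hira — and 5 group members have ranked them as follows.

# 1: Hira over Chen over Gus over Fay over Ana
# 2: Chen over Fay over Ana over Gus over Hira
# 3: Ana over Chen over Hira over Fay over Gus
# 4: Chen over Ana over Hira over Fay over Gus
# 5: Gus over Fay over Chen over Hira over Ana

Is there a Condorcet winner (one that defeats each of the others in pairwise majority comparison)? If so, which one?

Chen

Head-to-head results (5 voters total):
Fay vs Chen: Chen wins 4–1.
Fay vs Gus: Fay wins 3–2.
Fay vs Ana: Fay wins 3–2.
Fay vs Hira: Hira wins 3–2.
Chen vs Gus: Chen wins 4–1.
Chen vs Ana: Chen wins 4–1.
Chen vs Hira: Chen wins 4–1.
Gus vs Ana: Ana wins 3–2.
Gus vs Hira: Hira wins 3–2.
Ana vs Hira: Ana wins 3–2.
Chen beats each rival — Fay (4–1), Gus (4–1), Ana (4–1), Hira (4–1) — so Chen is the Condorcet winner.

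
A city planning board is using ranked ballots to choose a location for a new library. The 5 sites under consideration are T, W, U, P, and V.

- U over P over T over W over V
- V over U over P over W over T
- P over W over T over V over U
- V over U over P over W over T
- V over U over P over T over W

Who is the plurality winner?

V

First-place vote totals:
  T: 0
  W: 0
  U: 1
  P: 1
  V: 3
V has the most first-place votes.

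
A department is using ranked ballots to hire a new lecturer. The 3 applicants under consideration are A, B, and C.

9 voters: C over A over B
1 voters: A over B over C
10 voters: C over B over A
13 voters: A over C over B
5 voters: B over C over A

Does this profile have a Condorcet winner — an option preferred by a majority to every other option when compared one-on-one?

Head-to-head results (38 voters total):
A vs B: A wins 23–15.
A vs C: C wins 24–14.
B vs C: C wins 32–6.
C beats each rival — A (24–14), B (32–6) — so C is the Condorcet winner.

Yes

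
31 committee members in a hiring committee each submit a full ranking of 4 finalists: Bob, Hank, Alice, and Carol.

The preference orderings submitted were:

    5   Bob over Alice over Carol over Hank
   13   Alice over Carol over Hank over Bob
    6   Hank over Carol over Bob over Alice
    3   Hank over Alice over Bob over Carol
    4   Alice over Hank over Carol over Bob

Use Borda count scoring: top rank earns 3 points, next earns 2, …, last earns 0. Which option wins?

Borda scores:
  Bob: 5·3 + 13·0 + 6·1 + 3·1 + 4·0 = 24
  Hank: 5·0 + 13·1 + 6·3 + 3·3 + 4·2 = 48
  Alice: 5·2 + 13·3 + 6·0 + 3·2 + 4·3 = 67
  Carol: 5·1 + 13·2 + 6·2 + 3·0 + 4·1 = 47
Alice has the highest total.

Alice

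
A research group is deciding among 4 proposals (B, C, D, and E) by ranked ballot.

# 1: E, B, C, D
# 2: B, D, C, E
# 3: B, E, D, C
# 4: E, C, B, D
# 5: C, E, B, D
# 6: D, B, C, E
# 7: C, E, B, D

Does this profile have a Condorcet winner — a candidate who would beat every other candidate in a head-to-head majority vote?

Head-to-head results (7 voters total):
B vs C: B wins 4–3.
B vs D: B wins 6–1.
B vs E: E wins 4–3.
C vs D: C wins 4–3.
C vs E: C wins 4–3.
D vs E: E wins 5–2.
No candidate beats all others: B beats C beats E beats B, a majority cycle.

No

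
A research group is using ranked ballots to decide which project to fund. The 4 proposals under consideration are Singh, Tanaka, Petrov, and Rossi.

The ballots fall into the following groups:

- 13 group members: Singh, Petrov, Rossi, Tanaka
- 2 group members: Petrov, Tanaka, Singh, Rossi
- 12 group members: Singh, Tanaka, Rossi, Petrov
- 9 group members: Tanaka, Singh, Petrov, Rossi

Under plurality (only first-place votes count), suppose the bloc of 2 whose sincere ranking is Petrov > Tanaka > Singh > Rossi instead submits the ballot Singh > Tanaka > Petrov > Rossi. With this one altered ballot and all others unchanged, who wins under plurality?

First-place totals with the altered ballot: Singh 27, Tanaka 9, Petrov 0, Rossi 0.
The winner is unchanged: still Singh.

Singh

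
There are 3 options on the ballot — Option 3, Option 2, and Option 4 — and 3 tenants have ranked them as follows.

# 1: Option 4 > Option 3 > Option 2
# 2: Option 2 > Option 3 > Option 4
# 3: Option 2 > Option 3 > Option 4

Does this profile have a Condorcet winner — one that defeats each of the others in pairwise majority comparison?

Head-to-head results (3 voters total):
Option 3 vs Option 2: Option 2 wins 2–1.
Option 3 vs Option 4: Option 3 wins 2–1.
Option 2 vs Option 4: Option 2 wins 2–1.
Option 2 beats each rival — Option 3 (2–1), Option 4 (2–1) — so Option 2 is the Condorcet winner.

Yes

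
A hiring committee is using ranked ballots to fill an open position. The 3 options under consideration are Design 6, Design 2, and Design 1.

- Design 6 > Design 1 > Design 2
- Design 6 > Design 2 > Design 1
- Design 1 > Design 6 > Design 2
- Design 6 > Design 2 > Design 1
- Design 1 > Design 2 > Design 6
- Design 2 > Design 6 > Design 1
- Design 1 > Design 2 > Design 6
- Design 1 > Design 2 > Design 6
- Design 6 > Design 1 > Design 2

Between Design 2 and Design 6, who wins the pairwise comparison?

Design 6

Ballots ranking Design 2 above Design 6: 4.
Ballots ranking Design 6 above Design 2: 5.
Design 6 wins the head-to-head, 5–4.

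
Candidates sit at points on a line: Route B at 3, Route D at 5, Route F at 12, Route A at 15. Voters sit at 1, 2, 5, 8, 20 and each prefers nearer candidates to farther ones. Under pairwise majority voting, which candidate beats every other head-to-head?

With single-peaked preferences on a line, the Condorcet winner is the candidate closest to the median voter.
The median voter (position 5) is closest to Route D at 5.
Check: Route D vs Route B — voters closer to Route D: 3 of 5.

Route D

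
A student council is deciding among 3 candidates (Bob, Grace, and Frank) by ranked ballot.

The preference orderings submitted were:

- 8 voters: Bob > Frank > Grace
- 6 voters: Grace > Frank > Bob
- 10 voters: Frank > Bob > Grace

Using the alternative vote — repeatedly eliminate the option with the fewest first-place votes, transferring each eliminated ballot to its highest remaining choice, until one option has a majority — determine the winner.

Round 1: Frank 10, Bob 8, Grace 6. Grace has the fewest and is eliminated.
Round 2: Frank 16, Bob 8. Frank has a majority.

Frank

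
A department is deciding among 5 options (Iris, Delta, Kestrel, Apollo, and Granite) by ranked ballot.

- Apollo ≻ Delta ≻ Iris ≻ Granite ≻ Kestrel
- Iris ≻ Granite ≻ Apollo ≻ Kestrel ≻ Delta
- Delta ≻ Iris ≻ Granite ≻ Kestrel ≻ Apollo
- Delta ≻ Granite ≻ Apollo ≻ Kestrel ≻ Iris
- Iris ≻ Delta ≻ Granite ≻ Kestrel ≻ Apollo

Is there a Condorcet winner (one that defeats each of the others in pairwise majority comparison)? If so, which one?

Delta

Head-to-head results (5 voters total):
Iris vs Delta: Delta wins 3–2.
Iris vs Kestrel: Iris wins 4–1.
Iris vs Apollo: Iris wins 3–2.
Iris vs Granite: Iris wins 4–1.
Delta vs Kestrel: Delta wins 4–1.
Delta vs Apollo: Delta wins 3–2.
Delta vs Granite: Delta wins 4–1.
Kestrel vs Apollo: Apollo wins 3–2.
Kestrel vs Granite: Granite wins 5–0.
Apollo vs Granite: Granite wins 4–1.
Delta beats each rival — Iris (3–2), Kestrel (4–1), Apollo (3–2), Granite (4–1) — so Delta is the Condorcet winner.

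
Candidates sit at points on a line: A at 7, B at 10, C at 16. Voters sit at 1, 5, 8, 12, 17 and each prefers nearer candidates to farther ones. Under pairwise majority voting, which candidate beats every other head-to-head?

With single-peaked preferences on a line, the Condorcet winner is the candidate closest to the median voter.
The median voter (position 8) is closest to A at 7.
Check: A vs B — voters closer to A: 3 of 5.

A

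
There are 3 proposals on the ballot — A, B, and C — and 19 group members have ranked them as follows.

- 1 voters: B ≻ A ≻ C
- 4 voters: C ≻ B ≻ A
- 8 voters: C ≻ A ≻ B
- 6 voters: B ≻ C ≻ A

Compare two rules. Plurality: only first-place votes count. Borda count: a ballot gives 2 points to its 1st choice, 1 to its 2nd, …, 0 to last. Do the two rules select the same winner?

Yes

Plurality first-place counts: A 0, B 7, C 12 → C.
Borda totals: A 9, B 18, C 30 → C.
The two rules agree on C.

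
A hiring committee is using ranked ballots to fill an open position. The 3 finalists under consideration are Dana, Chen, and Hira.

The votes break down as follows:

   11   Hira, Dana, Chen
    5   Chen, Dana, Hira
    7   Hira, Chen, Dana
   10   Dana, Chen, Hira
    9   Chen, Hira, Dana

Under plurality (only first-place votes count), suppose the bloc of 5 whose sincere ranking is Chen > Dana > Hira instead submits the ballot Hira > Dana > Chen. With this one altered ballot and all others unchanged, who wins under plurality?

First-place totals with the altered ballot: Dana 10, Chen 9, Hira 23.
The winner is unchanged: still Hira.

Hira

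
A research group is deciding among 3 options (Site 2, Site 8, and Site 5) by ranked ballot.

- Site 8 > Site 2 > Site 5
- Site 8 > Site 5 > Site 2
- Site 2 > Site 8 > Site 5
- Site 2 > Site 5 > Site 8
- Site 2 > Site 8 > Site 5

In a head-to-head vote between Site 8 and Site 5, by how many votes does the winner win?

Ballots ranking Site 8 above Site 5: 4.
Ballots ranking Site 5 above Site 8: 1.
Site 8 wins 4–1, a margin of 3.

3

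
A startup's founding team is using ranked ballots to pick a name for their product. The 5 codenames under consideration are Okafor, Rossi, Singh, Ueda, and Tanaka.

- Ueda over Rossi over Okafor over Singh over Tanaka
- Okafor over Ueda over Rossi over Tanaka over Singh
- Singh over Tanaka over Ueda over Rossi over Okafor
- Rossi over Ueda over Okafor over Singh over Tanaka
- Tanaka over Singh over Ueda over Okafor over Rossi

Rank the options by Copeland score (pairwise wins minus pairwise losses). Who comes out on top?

Pairwise results:
  Okafor vs Rossi: Rossi wins 3–2.
  Okafor vs Singh: Okafor wins 3–2.
  Okafor vs Ueda: Ueda wins 4–1.
  Okafor vs Tanaka: Okafor wins 3–2.
  Rossi vs Singh: Rossi wins 3–2.
  Rossi vs Ueda: Ueda wins 4–1.
  Rossi vs Tanaka: Rossi wins 3–2.
  Singh vs Ueda: Ueda wins 3–2.
  Singh vs Tanaka: Singh wins 3–2.
  Ueda vs Tanaka: Ueda wins 3–2.
Copeland scores (wins − losses):
  Okafor: 2 − 2 = 0
  Rossi: 3 − 1 = 2
  Singh: 1 − 3 = -2
  Ueda: 4 − 0 = 4
  Tanaka: 0 − 4 = -4
Ueda has the best Copeland score.

Ueda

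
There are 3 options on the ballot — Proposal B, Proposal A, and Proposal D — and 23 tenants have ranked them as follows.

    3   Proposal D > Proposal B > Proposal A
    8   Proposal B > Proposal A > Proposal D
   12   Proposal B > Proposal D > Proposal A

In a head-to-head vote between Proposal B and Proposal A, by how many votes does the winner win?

Ballots ranking Proposal B above Proposal A: 3+8+12 = 23.
Ballots ranking Proposal A above Proposal B: 0.
Proposal B wins 23–0, a margin of 23.

23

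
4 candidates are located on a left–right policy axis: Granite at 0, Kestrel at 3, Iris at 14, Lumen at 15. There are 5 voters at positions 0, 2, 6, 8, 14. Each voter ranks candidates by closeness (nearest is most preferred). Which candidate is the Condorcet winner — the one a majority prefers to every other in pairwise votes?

With single-peaked preferences on a line, the Condorcet winner is the candidate closest to the median voter.
The median voter (position 6) is closest to Kestrel at 3.
Check: Kestrel vs Lumen — voters closer to Kestrel: 4 of 5.

Kestrel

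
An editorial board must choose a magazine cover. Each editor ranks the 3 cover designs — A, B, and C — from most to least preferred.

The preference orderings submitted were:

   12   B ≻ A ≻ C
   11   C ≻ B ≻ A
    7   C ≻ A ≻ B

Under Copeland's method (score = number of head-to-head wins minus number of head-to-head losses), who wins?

Pairwise results:
  A vs B: B wins 23–7.
  A vs C: C wins 18–12.
  B vs C: C wins 18–12.
Copeland scores (wins − losses):
  A: 0 − 2 = -2
  B: 1 − 1 = 0
  C: 2 − 0 = 2
C has the best Copeland score.

C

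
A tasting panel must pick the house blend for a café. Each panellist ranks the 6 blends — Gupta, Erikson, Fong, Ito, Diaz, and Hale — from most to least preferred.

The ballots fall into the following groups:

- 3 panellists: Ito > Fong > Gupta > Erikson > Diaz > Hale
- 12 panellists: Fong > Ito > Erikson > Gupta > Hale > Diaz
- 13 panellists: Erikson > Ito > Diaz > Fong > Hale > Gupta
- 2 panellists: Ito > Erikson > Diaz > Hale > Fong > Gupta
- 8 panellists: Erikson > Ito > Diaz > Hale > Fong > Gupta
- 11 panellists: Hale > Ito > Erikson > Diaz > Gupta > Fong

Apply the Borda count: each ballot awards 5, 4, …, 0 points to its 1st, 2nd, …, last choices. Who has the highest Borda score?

Borda scores:
  Gupta: 3·3 + 12·2 + 13·0 + 2·0 + 8·0 + 11·1 = 44
  Erikson: 3·2 + 12·3 + 13·5 + 2·4 + 8·5 + 11·3 = 188
  Fong: 3·4 + 12·5 + 13·2 + 2·1 + 8·1 + 11·0 = 108
  Ito: 3·5 + 12·4 + 13·4 + 2·5 + 8·4 + 11·4 = 201
  Diaz: 3·1 + 12·0 + 13·3 + 2·3 + 8·3 + 11·2 = 94
  Hale: 3·0 + 12·1 + 13·1 + 2·2 + 8·2 + 11·5 = 100
Ito has the highest total.

Ito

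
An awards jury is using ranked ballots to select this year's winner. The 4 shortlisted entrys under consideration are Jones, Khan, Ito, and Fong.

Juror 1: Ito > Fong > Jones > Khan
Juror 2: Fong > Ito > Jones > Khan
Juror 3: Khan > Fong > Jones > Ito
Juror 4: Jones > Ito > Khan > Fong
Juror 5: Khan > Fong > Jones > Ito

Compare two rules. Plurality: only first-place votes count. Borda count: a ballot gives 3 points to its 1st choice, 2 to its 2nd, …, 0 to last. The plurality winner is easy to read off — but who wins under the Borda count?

Plurality first-place counts: Jones 1, Khan 2, Ito 1, Fong 1 → Khan.
Borda totals: Jones 7, Khan 7, Ito 7, Fong 9 → Fong.

Fong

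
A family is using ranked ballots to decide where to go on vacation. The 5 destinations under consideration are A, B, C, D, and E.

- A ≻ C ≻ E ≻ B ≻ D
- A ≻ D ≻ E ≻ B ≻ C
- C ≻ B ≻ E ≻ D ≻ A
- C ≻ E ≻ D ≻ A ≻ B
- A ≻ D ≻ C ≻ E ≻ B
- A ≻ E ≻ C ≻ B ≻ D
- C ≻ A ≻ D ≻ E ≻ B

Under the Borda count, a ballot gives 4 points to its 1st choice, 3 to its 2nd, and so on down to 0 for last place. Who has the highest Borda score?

A

Borda scores:
  A: 4 + 4 + 0 + 1 + 4 + 4 + 3 = 20
  B: 1 + 1 + 3 + 0 + 0 + 1 + 0 = 6
  C: 3 + 0 + 4 + 4 + 2 + 2 + 4 = 19
  D: 0 + 3 + 1 + 2 + 3 + 0 + 2 = 11
  E: 2 + 2 + 2 + 3 + 1 + 3 + 1 = 14
A has the highest total.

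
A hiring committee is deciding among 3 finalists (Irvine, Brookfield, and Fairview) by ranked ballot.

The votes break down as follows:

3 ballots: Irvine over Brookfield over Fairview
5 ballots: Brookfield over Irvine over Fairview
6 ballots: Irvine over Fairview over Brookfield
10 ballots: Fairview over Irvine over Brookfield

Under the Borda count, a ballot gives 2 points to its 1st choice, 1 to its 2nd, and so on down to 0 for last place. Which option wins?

Borda scores:
  Irvine: 3·2 + 5·1 + 6·2 + 10·1 = 33
  Brookfield: 3·1 + 5·2 + 6·0 + 10·0 = 13
  Fairview: 3·0 + 5·0 + 6·1 + 10·2 = 26
Irvine has the highest total.

Irvine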